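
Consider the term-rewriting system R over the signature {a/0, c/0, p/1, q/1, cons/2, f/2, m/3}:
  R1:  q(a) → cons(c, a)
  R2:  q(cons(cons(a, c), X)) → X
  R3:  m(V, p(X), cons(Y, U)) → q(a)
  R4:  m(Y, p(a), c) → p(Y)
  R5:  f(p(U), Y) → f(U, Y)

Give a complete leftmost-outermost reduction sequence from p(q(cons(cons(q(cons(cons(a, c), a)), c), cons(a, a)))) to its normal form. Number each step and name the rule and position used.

1. p(q(cons(cons(q(cons(cons(a, c), a)), c), cons(a, a))))  →  p(q(cons(cons(a, c), cons(a, a))))   [R2 at 1.1.1.1]
2. p(q(cons(cons(a, c), cons(a, a))))  →  p(cons(a, a))   [R2 at 1]

p(cons(a, a))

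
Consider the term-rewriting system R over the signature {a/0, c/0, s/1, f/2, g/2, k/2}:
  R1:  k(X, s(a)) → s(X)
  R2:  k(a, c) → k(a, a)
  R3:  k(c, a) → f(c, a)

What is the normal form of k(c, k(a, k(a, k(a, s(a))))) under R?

1. k(c, k(a, k(a, k(a, s(a)))))  →  k(c, k(a, k(a, s(a))))   [R1 at 2.2.2]
2. k(c, k(a, k(a, s(a))))  →  k(c, k(a, s(a)))   [R1 at 2.2]
3. k(c, k(a, s(a)))  →  k(c, s(a))   [R1 at 2]
4. k(c, s(a))  →  s(c)   [R1 at ε]

s(c)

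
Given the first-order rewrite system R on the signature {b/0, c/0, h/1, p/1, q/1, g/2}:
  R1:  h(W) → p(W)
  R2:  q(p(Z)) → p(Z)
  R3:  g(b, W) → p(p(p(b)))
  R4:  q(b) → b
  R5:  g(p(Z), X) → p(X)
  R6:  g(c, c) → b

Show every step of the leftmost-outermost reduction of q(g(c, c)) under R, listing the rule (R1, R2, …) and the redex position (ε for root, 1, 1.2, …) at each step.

b

1. q(g(c, c))  →  q(b)   [R6 at 1]
2. q(b)  →  b   [R4 at ε]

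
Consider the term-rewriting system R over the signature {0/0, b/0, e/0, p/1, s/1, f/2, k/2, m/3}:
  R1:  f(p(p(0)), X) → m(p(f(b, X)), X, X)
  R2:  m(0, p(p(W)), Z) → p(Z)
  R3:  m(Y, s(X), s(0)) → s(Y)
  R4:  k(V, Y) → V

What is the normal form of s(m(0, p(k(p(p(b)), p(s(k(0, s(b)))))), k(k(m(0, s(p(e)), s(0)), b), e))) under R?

s(p(s(0)))

1. s(m(0, p(k(p(p(b)), p(s(k(0, s(b)))))), k(k(m(0, s(p(e)), s(0)), b), e)))  →  s(m(0, p(p(p(b))), k(k(m(0, s(p(e)), s(0)), b), e)))   [R4 at 1.2.1]
2. s(m(0, p(p(p(b))), k(k(m(0, s(p(e)), s(0)), b), e)))  →  s(p(k(k(m(0, s(p(e)), s(0)), b), e)))   [R2 at 1]
3. s(p(k(k(m(0, s(p(e)), s(0)), b), e)))  →  s(p(k(m(0, s(p(e)), s(0)), b)))   [R4 at 1.1]
4. s(p(k(m(0, s(p(e)), s(0)), b)))  →  s(p(m(0, s(p(e)), s(0))))   [R4 at 1.1]
5. s(p(m(0, s(p(e)), s(0))))  →  s(p(s(0)))   [R3 at 1.1]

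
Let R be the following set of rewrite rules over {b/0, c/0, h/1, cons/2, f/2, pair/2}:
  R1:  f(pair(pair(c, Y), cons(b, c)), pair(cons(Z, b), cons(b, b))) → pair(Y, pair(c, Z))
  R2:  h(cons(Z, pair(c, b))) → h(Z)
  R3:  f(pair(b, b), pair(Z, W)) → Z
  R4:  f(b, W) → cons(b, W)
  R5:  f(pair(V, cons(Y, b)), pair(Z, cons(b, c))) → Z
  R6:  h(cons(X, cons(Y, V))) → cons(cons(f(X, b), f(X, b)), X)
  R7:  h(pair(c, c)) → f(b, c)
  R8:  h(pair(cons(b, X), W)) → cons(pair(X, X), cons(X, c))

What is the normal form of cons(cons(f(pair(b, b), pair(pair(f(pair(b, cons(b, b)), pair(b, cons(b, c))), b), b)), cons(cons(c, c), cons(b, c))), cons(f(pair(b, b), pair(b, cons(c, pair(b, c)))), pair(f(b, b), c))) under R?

1. cons(cons(f(pair(b, b), pair(pair(f(pair(b, cons(b, b)), pair(b, cons(b, c))), b), b)), cons(cons(c, c), cons(b, c))), cons(f(pair(b, b), pair(b, cons(c, pair(b, c)))), pair(f(b, b), c)))  →  cons(cons(pair(f(pair(b, cons(b, b)), pair(b, cons(b, c))), b), cons(cons(c, c), cons(b, c))), cons(f(pair(b, b), pair(b, cons(c, pair(b, c)))), pair(f(b, b), c)))   [R3 at 1.1]
2. cons(cons(pair(f(pair(b, cons(b, b)), pair(b, cons(b, c))), b), cons(cons(c, c), cons(b, c))), cons(f(pair(b, b), pair(b, cons(c, pair(b, c)))), pair(f(b, b), c)))  →  cons(cons(pair(b, b), cons(cons(c, c), cons(b, c))), cons(f(pair(b, b), pair(b, cons(c, pair(b, c)))), pair(f(b, b), c)))   [R5 at 1.1.1]
3. cons(cons(pair(b, b), cons(cons(c, c), cons(b, c))), cons(f(pair(b, b), pair(b, cons(c, pair(b, c)))), pair(f(b, b), c)))  →  cons(cons(pair(b, b), cons(cons(c, c), cons(b, c))), cons(b, pair(f(b, b), c)))   [R3 at 2.1]
4. cons(cons(pair(b, b), cons(cons(c, c), cons(b, c))), cons(b, pair(f(b, b), c)))  →  cons(cons(pair(b, b), cons(cons(c, c), cons(b, c))), cons(b, pair(cons(b, b), c)))   [R4 at 2.2.1]

cons(cons(pair(b, b), cons(cons(c, c), cons(b, c))), cons(b, pair(cons(b, b), c)))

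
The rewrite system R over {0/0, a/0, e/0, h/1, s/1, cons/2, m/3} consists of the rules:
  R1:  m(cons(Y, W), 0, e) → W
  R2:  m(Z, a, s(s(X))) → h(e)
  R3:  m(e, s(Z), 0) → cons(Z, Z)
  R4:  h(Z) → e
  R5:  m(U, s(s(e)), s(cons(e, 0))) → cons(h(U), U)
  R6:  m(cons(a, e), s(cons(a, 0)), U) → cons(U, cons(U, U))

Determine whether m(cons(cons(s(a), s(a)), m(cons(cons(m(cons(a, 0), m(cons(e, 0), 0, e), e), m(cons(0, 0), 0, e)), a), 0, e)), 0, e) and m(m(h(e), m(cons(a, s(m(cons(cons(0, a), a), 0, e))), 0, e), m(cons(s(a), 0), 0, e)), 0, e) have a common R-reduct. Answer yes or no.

Reduce t₁ = m(cons(cons(s(a), s(a)), m(cons(cons(m(cons(a, 0), m(cons(e, 0), 0, e), e), m(cons(0, 0), 0, e)), a), 0, e)), 0, e):
1. m(cons(cons(s(a), s(a)), m(cons(cons(m(cons(a, 0), m(cons(e, 0), 0, e), e), m(cons(0, 0), 0, e)), a), 0, e)), 0, e)  →  m(cons(cons(m(cons(a, 0), m(cons(e, 0), 0, e), e), m(cons(0, 0), 0, e)), a), 0, e)   [R1 at ε]
2. m(cons(cons(m(cons(a, 0), m(cons(e, 0), 0, e), e), m(cons(0, 0), 0, e)), a), 0, e)  →  a   [R1 at ε]

Reduce t₂ = m(m(h(e), m(cons(a, s(m(cons(cons(0, a), a), 0, e))), 0, e), m(cons(s(a), 0), 0, e)), 0, e):
1. m(m(h(e), m(cons(a, s(m(cons(cons(0, a), a), 0, e))), 0, e), m(cons(s(a), 0), 0, e)), 0, e)  →  m(m(e, m(cons(a, s(m(cons(cons(0, a), a), 0, e))), 0, e), m(cons(s(a), 0), 0, e)), 0, e)   [R4 at 1.1]
2. m(m(e, m(cons(a, s(m(cons(cons(0, a), a), 0, e))), 0, e), m(cons(s(a), 0), 0, e)), 0, e)  →  m(m(e, s(m(cons(cons(0, a), a), 0, e)), m(cons(s(a), 0), 0, e)), 0, e)   [R1 at 1.2]
3. m(m(e, s(m(cons(cons(0, a), a), 0, e)), m(cons(s(a), 0), 0, e)), 0, e)  →  m(m(e, s(a), m(cons(s(a), 0), 0, e)), 0, e)   [R1 at 1.2.1]
4. m(m(e, s(a), m(cons(s(a), 0), 0, e)), 0, e)  →  m(m(e, s(a), 0), 0, e)   [R1 at 1.3]
5. m(m(e, s(a), 0), 0, e)  →  m(cons(a, a), 0, e)   [R3 at 1]
6. m(cons(a, a), 0, e)  →  a   [R1 at ε]

yes — NF(t₁) = a, NF(t₂) = a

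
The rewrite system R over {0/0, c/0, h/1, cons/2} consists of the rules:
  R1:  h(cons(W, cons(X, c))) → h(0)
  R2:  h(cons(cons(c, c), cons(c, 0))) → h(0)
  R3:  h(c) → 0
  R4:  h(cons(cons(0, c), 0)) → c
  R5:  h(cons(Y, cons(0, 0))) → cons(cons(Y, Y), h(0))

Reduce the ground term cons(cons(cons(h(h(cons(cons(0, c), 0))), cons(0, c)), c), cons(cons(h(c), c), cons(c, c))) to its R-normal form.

cons(cons(cons(0, cons(0, c)), c), cons(cons(0, c), cons(c, c)))

1. cons(cons(cons(h(h(cons(cons(0, c), 0))), cons(0, c)), c), cons(cons(h(c), c), cons(c, c)))  →  cons(cons(cons(h(c), cons(0, c)), c), cons(cons(h(c), c), cons(c, c)))   [R4 at 1.1.1.1]
2. cons(cons(cons(h(c), cons(0, c)), c), cons(cons(h(c), c), cons(c, c)))  →  cons(cons(cons(0, cons(0, c)), c), cons(cons(h(c), c), cons(c, c)))   [R3 at 1.1.1]
3. cons(cons(cons(0, cons(0, c)), c), cons(cons(h(c), c), cons(c, c)))  →  cons(cons(cons(0, cons(0, c)), c), cons(cons(0, c), cons(c, c)))   [R3 at 2.1.1]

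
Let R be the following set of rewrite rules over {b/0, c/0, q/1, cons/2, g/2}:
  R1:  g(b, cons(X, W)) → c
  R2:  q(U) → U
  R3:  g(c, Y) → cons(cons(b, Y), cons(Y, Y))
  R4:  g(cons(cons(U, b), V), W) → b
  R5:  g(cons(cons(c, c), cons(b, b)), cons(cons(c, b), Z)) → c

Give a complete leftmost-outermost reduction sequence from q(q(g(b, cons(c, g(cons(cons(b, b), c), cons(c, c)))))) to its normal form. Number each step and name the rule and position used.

1. q(q(g(b, cons(c, g(cons(cons(b, b), c), cons(c, c))))))  →  q(g(b, cons(c, g(cons(cons(b, b), c), cons(c, c)))))   [R2 at ε]
2. q(g(b, cons(c, g(cons(cons(b, b), c), cons(c, c)))))  →  g(b, cons(c, g(cons(cons(b, b), c), cons(c, c))))   [R2 at ε]
3. g(b, cons(c, g(cons(cons(b, b), c), cons(c, c))))  →  c   [R1 at ε]

c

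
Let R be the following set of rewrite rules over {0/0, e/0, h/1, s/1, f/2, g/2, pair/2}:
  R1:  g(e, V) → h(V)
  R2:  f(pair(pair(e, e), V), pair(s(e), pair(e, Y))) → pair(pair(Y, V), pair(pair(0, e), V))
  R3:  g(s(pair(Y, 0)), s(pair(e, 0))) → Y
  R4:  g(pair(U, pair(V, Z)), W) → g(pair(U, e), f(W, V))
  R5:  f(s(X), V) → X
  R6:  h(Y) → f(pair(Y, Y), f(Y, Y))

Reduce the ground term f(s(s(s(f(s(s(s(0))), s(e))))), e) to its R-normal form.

s(s(s(s(0))))

1. f(s(s(s(f(s(s(s(0))), s(e))))), e)  →  s(s(f(s(s(s(0))), s(e))))   [R5 at ε]
2. s(s(f(s(s(s(0))), s(e))))  →  s(s(s(s(0))))   [R5 at 1.1]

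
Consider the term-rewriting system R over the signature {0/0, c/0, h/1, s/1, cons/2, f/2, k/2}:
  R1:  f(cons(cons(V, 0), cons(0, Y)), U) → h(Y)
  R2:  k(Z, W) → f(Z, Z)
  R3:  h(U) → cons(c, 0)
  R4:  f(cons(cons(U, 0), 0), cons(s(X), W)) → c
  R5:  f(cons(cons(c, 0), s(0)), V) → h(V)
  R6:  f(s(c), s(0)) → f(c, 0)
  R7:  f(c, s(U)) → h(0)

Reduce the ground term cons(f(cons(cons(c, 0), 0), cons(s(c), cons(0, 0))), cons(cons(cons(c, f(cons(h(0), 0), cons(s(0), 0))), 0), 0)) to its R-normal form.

1. cons(f(cons(cons(c, 0), 0), cons(s(c), cons(0, 0))), cons(cons(cons(c, f(cons(h(0), 0), cons(s(0), 0))), 0), 0))  →  cons(c, cons(cons(cons(c, f(cons(h(0), 0), cons(s(0), 0))), 0), 0))   [R4 at 1]
2. cons(c, cons(cons(cons(c, f(cons(h(0), 0), cons(s(0), 0))), 0), 0))  →  cons(c, cons(cons(cons(c, f(cons(cons(c, 0), 0), cons(s(0), 0))), 0), 0))   [R3 at 2.1.1.2.1.1]
3. cons(c, cons(cons(cons(c, f(cons(cons(c, 0), 0), cons(s(0), 0))), 0), 0))  →  cons(c, cons(cons(cons(c, c), 0), 0))   [R4 at 2.1.1.2]

cons(c, cons(cons(cons(c, c), 0), 0))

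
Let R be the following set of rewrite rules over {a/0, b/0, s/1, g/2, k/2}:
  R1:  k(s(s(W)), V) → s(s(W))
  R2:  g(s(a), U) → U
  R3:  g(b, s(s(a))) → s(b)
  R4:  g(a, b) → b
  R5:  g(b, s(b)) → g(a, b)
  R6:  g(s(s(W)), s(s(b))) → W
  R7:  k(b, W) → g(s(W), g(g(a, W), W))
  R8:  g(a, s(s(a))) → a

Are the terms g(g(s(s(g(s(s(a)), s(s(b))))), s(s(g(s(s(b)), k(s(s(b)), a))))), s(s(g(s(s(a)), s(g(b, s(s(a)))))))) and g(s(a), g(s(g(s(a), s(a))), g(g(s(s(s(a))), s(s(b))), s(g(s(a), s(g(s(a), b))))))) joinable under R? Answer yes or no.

yes — NF(t₁) = a, NF(t₂) = a

Reduce t₁ = g(g(s(s(g(s(s(a)), s(s(b))))), s(s(g(s(s(b)), k(s(s(b)), a))))), s(s(g(s(s(a)), s(g(b, s(s(a)))))))):
1. g(g(s(s(g(s(s(a)), s(s(b))))), s(s(g(s(s(b)), k(s(s(b)), a))))), s(s(g(s(s(a)), s(g(b, s(s(a))))))))  →  g(g(s(s(a)), s(s(g(s(s(b)), k(s(s(b)), a))))), s(s(g(s(s(a)), s(g(b, s(s(a))))))))   [R6 at 1.1.1.1]
2. g(g(s(s(a)), s(s(g(s(s(b)), k(s(s(b)), a))))), s(s(g(s(s(a)), s(g(b, s(s(a))))))))  →  g(g(s(s(a)), s(s(g(s(s(b)), s(s(b)))))), s(s(g(s(s(a)), s(g(b, s(s(a))))))))   [R1 at 1.2.1.1.2]
3. g(g(s(s(a)), s(s(g(s(s(b)), s(s(b)))))), s(s(g(s(s(a)), s(g(b, s(s(a))))))))  →  g(g(s(s(a)), s(s(b))), s(s(g(s(s(a)), s(g(b, s(s(a))))))))   [R6 at 1.2.1.1]
4. g(g(s(s(a)), s(s(b))), s(s(g(s(s(a)), s(g(b, s(s(a))))))))  →  g(a, s(s(g(s(s(a)), s(g(b, s(s(a))))))))   [R6 at 1]
5. g(a, s(s(g(s(s(a)), s(g(b, s(s(a))))))))  →  g(a, s(s(g(s(s(a)), s(s(b))))))   [R3 at 2.1.1.2.1]
6. g(a, s(s(g(s(s(a)), s(s(b))))))  →  g(a, s(s(a)))   [R6 at 2.1.1]
7. g(a, s(s(a)))  →  a   [R8 at ε]

Reduce t₂ = g(s(a), g(s(g(s(a), s(a))), g(g(s(s(s(a))), s(s(b))), s(g(s(a), s(g(s(a), b))))))):
1. g(s(a), g(s(g(s(a), s(a))), g(g(s(s(s(a))), s(s(b))), s(g(s(a), s(g(s(a), b)))))))  →  g(s(g(s(a), s(a))), g(g(s(s(s(a))), s(s(b))), s(g(s(a), s(g(s(a), b))))))   [R2 at ε]
2. g(s(g(s(a), s(a))), g(g(s(s(s(a))), s(s(b))), s(g(s(a), s(g(s(a), b))))))  →  g(s(s(a)), g(g(s(s(s(a))), s(s(b))), s(g(s(a), s(g(s(a), b))))))   [R2 at 1.1]
3. g(s(s(a)), g(g(s(s(s(a))), s(s(b))), s(g(s(a), s(g(s(a), b))))))  →  g(s(s(a)), g(s(a), s(g(s(a), s(g(s(a), b))))))   [R6 at 2.1]
4. g(s(s(a)), g(s(a), s(g(s(a), s(g(s(a), b))))))  →  g(s(s(a)), s(g(s(a), s(g(s(a), b)))))   [R2 at 2]
5. g(s(s(a)), s(g(s(a), s(g(s(a), b)))))  →  g(s(s(a)), s(s(g(s(a), b))))   [R2 at 2.1]
6. g(s(s(a)), s(s(g(s(a), b))))  →  g(s(s(a)), s(s(b)))   [R2 at 2.1.1]
7. g(s(s(a)), s(s(b)))  →  a   [R6 at ε]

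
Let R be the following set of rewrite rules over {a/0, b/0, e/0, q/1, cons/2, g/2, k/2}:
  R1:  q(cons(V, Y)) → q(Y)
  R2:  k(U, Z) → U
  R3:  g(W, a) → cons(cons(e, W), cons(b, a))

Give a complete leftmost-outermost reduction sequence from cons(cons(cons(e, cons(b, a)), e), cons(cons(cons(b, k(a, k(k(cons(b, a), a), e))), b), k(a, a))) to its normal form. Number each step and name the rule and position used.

cons(cons(cons(e, cons(b, a)), e), cons(cons(cons(b, a), b), a))

1. cons(cons(cons(e, cons(b, a)), e), cons(cons(cons(b, k(a, k(k(cons(b, a), a), e))), b), k(a, a)))  →  cons(cons(cons(e, cons(b, a)), e), cons(cons(cons(b, a), b), k(a, a)))   [R2 at 2.1.1.2]
2. cons(cons(cons(e, cons(b, a)), e), cons(cons(cons(b, a), b), k(a, a)))  →  cons(cons(cons(e, cons(b, a)), e), cons(cons(cons(b, a), b), a))   [R2 at 2.2]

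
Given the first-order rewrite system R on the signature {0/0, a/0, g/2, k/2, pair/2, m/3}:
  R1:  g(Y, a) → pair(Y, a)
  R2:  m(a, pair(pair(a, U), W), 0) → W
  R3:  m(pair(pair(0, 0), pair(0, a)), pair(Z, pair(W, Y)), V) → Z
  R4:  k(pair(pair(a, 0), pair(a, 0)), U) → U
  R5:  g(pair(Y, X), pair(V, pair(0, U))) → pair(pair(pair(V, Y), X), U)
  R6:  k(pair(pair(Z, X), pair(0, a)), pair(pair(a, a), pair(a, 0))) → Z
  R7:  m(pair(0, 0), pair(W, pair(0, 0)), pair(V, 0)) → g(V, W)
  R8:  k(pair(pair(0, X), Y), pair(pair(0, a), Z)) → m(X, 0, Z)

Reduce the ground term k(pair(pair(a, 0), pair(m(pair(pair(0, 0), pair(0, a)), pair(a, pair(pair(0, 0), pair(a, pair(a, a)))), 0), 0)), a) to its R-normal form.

a

1. k(pair(pair(a, 0), pair(m(pair(pair(0, 0), pair(0, a)), pair(a, pair(pair(0, 0), pair(a, pair(a, a)))), 0), 0)), a)  →  k(pair(pair(a, 0), pair(a, 0)), a)   [R3 at 1.2.1]
2. k(pair(pair(a, 0), pair(a, 0)), a)  →  a   [R4 at ε]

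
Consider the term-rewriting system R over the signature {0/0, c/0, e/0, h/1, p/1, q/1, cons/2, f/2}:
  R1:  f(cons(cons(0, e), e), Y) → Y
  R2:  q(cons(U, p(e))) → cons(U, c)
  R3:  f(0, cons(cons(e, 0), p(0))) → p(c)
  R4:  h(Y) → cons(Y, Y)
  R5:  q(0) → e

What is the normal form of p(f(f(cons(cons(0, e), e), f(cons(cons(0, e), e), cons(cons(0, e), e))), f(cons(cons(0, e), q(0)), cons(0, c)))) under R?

p(cons(0, c))

1. p(f(f(cons(cons(0, e), e), f(cons(cons(0, e), e), cons(cons(0, e), e))), f(cons(cons(0, e), q(0)), cons(0, c))))  →  p(f(f(cons(cons(0, e), e), cons(cons(0, e), e)), f(cons(cons(0, e), q(0)), cons(0, c))))   [R1 at 1.1]
2. p(f(f(cons(cons(0, e), e), cons(cons(0, e), e)), f(cons(cons(0, e), q(0)), cons(0, c))))  →  p(f(cons(cons(0, e), e), f(cons(cons(0, e), q(0)), cons(0, c))))   [R1 at 1.1]
3. p(f(cons(cons(0, e), e), f(cons(cons(0, e), q(0)), cons(0, c))))  →  p(f(cons(cons(0, e), q(0)), cons(0, c)))   [R1 at 1]
4. p(f(cons(cons(0, e), q(0)), cons(0, c)))  →  p(f(cons(cons(0, e), e), cons(0, c)))   [R5 at 1.1.2]
5. p(f(cons(cons(0, e), e), cons(0, c)))  →  p(cons(0, c))   [R1 at 1]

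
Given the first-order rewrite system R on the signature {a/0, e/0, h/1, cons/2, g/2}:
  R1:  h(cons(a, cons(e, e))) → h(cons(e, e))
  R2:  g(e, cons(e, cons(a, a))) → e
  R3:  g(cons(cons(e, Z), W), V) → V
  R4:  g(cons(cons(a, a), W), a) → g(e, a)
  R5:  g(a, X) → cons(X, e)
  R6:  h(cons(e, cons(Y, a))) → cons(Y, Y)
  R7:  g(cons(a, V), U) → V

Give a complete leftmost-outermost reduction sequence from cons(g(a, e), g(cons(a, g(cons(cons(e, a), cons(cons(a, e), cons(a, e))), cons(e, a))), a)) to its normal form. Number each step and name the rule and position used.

1. cons(g(a, e), g(cons(a, g(cons(cons(e, a), cons(cons(a, e), cons(a, e))), cons(e, a))), a))  →  cons(cons(e, e), g(cons(a, g(cons(cons(e, a), cons(cons(a, e), cons(a, e))), cons(e, a))), a))   [R5 at 1]
2. cons(cons(e, e), g(cons(a, g(cons(cons(e, a), cons(cons(a, e), cons(a, e))), cons(e, a))), a))  →  cons(cons(e, e), g(cons(cons(e, a), cons(cons(a, e), cons(a, e))), cons(e, a)))   [R7 at 2]
3. cons(cons(e, e), g(cons(cons(e, a), cons(cons(a, e), cons(a, e))), cons(e, a)))  →  cons(cons(e, e), cons(e, a))   [R3 at 2]

cons(cons(e, e), cons(e, a))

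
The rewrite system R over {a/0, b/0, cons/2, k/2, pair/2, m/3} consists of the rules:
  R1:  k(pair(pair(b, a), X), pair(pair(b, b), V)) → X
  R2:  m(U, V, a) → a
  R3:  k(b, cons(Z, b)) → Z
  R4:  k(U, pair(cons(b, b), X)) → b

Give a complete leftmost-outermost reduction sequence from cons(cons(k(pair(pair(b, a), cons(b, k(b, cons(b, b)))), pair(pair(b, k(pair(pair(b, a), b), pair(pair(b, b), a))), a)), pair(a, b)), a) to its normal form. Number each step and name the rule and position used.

1. cons(cons(k(pair(pair(b, a), cons(b, k(b, cons(b, b)))), pair(pair(b, k(pair(pair(b, a), b), pair(pair(b, b), a))), a)), pair(a, b)), a)  →  cons(cons(k(pair(pair(b, a), cons(b, b)), pair(pair(b, k(pair(pair(b, a), b), pair(pair(b, b), a))), a)), pair(a, b)), a)   [R3 at 1.1.1.2.2]
2. cons(cons(k(pair(pair(b, a), cons(b, b)), pair(pair(b, k(pair(pair(b, a), b), pair(pair(b, b), a))), a)), pair(a, b)), a)  →  cons(cons(k(pair(pair(b, a), cons(b, b)), pair(pair(b, b), a)), pair(a, b)), a)   [R1 at 1.1.2.1.2]
3. cons(cons(k(pair(pair(b, a), cons(b, b)), pair(pair(b, b), a)), pair(a, b)), a)  →  cons(cons(cons(b, b), pair(a, b)), a)   [R1 at 1.1]

cons(cons(cons(b, b), pair(a, b)), a)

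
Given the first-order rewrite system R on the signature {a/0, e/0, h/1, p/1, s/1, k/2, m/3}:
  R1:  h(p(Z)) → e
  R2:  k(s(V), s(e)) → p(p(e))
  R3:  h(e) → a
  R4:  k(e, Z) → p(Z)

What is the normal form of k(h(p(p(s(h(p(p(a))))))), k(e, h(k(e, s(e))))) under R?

1. k(h(p(p(s(h(p(p(a))))))), k(e, h(k(e, s(e)))))  →  k(e, k(e, h(k(e, s(e)))))   [R1 at 1]
2. k(e, k(e, h(k(e, s(e)))))  →  p(k(e, h(k(e, s(e)))))   [R4 at ε]
3. p(k(e, h(k(e, s(e)))))  →  p(p(h(k(e, s(e)))))   [R4 at 1]
4. p(p(h(k(e, s(e)))))  →  p(p(h(p(s(e)))))   [R4 at 1.1.1]
5. p(p(h(p(s(e)))))  →  p(p(e))   [R1 at 1.1]

p(p(e))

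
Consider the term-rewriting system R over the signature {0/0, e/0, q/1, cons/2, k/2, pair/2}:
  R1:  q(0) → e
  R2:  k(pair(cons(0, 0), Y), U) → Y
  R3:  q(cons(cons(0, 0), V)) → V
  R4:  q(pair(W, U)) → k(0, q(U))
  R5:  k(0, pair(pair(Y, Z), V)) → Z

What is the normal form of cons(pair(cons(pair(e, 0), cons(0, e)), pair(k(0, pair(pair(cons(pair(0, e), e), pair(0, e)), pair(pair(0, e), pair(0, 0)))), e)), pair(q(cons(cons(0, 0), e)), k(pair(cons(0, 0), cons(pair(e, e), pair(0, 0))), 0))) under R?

cons(pair(cons(pair(e, 0), cons(0, e)), pair(pair(0, e), e)), pair(e, cons(pair(e, e), pair(0, 0))))

1. cons(pair(cons(pair(e, 0), cons(0, e)), pair(k(0, pair(pair(cons(pair(0, e), e), pair(0, e)), pair(pair(0, e), pair(0, 0)))), e)), pair(q(cons(cons(0, 0), e)), k(pair(cons(0, 0), cons(pair(e, e), pair(0, 0))), 0)))  →  cons(pair(cons(pair(e, 0), cons(0, e)), pair(pair(0, e), e)), pair(q(cons(cons(0, 0), e)), k(pair(cons(0, 0), cons(pair(e, e), pair(0, 0))), 0)))   [R5 at 1.2.1]
2. cons(pair(cons(pair(e, 0), cons(0, e)), pair(pair(0, e), e)), pair(q(cons(cons(0, 0), e)), k(pair(cons(0, 0), cons(pair(e, e), pair(0, 0))), 0)))  →  cons(pair(cons(pair(e, 0), cons(0, e)), pair(pair(0, e), e)), pair(e, k(pair(cons(0, 0), cons(pair(e, e), pair(0, 0))), 0)))   [R3 at 2.1]
3. cons(pair(cons(pair(e, 0), cons(0, e)), pair(pair(0, e), e)), pair(e, k(pair(cons(0, 0), cons(pair(e, e), pair(0, 0))), 0)))  →  cons(pair(cons(pair(e, 0), cons(0, e)), pair(pair(0, e), e)), pair(e, cons(pair(e, e), pair(0, 0))))   [R2 at 2.2]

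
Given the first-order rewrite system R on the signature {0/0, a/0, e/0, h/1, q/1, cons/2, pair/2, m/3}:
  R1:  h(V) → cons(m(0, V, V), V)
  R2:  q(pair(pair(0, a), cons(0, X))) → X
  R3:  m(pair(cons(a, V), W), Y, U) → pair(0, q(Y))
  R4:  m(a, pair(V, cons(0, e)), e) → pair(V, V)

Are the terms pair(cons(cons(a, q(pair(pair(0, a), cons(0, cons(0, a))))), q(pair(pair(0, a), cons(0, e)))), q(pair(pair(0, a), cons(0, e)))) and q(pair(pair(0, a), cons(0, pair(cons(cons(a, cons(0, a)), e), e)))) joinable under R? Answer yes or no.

yes — NF(t₁) = pair(cons(cons(a, cons(0, a)), e), e), NF(t₂) = pair(cons(cons(a, cons(0, a)), e), e)

Reduce t₁ = pair(cons(cons(a, q(pair(pair(0, a), cons(0, cons(0, a))))), q(pair(pair(0, a), cons(0, e)))), q(pair(pair(0, a), cons(0, e)))):
1. pair(cons(cons(a, q(pair(pair(0, a), cons(0, cons(0, a))))), q(pair(pair(0, a), cons(0, e)))), q(pair(pair(0, a), cons(0, e))))  →  pair(cons(cons(a, cons(0, a)), q(pair(pair(0, a), cons(0, e)))), q(pair(pair(0, a), cons(0, e))))   [R2 at 1.1.2]
2. pair(cons(cons(a, cons(0, a)), q(pair(pair(0, a), cons(0, e)))), q(pair(pair(0, a), cons(0, e))))  →  pair(cons(cons(a, cons(0, a)), e), q(pair(pair(0, a), cons(0, e))))   [R2 at 1.2]
3. pair(cons(cons(a, cons(0, a)), e), q(pair(pair(0, a), cons(0, e))))  →  pair(cons(cons(a, cons(0, a)), e), e)   [R2 at 2]

Reduce t₂ = q(pair(pair(0, a), cons(0, pair(cons(cons(a, cons(0, a)), e), e)))):
1. q(pair(pair(0, a), cons(0, pair(cons(cons(a, cons(0, a)), e), e))))  →  pair(cons(cons(a, cons(0, a)), e), e)   [R2 at ε]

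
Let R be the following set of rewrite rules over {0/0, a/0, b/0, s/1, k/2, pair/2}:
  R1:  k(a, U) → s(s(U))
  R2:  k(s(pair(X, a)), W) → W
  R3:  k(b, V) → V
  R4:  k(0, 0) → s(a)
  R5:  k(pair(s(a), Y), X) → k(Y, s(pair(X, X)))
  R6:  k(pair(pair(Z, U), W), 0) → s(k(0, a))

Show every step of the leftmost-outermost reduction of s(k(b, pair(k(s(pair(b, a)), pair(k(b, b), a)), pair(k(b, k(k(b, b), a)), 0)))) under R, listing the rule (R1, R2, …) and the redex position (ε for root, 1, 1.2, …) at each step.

1. s(k(b, pair(k(s(pair(b, a)), pair(k(b, b), a)), pair(k(b, k(k(b, b), a)), 0))))  →  s(pair(k(s(pair(b, a)), pair(k(b, b), a)), pair(k(b, k(k(b, b), a)), 0)))   [R3 at 1]
2. s(pair(k(s(pair(b, a)), pair(k(b, b), a)), pair(k(b, k(k(b, b), a)), 0)))  →  s(pair(pair(k(b, b), a), pair(k(b, k(k(b, b), a)), 0)))   [R2 at 1.1]
3. s(pair(pair(k(b, b), a), pair(k(b, k(k(b, b), a)), 0)))  →  s(pair(pair(b, a), pair(k(b, k(k(b, b), a)), 0)))   [R3 at 1.1.1]
4. s(pair(pair(b, a), pair(k(b, k(k(b, b), a)), 0)))  →  s(pair(pair(b, a), pair(k(k(b, b), a), 0)))   [R3 at 1.2.1]
5. s(pair(pair(b, a), pair(k(k(b, b), a), 0)))  →  s(pair(pair(b, a), pair(k(b, a), 0)))   [R3 at 1.2.1.1]
6. s(pair(pair(b, a), pair(k(b, a), 0)))  →  s(pair(pair(b, a), pair(a, 0)))   [R3 at 1.2.1]

s(pair(pair(b, a), pair(a, 0)))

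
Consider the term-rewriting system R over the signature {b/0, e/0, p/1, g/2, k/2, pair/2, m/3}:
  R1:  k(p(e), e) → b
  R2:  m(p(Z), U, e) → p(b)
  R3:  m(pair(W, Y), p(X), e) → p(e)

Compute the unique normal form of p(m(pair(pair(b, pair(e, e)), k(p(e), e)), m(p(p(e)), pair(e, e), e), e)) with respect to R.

p(p(e))

1. p(m(pair(pair(b, pair(e, e)), k(p(e), e)), m(p(p(e)), pair(e, e), e), e))  →  p(m(pair(pair(b, pair(e, e)), b), m(p(p(e)), pair(e, e), e), e))   [R1 at 1.1.2]
2. p(m(pair(pair(b, pair(e, e)), b), m(p(p(e)), pair(e, e), e), e))  →  p(m(pair(pair(b, pair(e, e)), b), p(b), e))   [R2 at 1.2]
3. p(m(pair(pair(b, pair(e, e)), b), p(b), e))  →  p(p(e))   [R3 at 1]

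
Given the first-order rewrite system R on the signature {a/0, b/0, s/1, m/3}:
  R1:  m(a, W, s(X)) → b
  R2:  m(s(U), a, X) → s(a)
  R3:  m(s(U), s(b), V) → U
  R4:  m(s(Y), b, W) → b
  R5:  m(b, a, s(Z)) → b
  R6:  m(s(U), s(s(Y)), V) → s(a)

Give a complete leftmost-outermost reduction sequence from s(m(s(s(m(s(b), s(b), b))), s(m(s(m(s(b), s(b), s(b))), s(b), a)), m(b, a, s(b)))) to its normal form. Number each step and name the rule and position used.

1. s(m(s(s(m(s(b), s(b), b))), s(m(s(m(s(b), s(b), s(b))), s(b), a)), m(b, a, s(b))))  →  s(m(s(s(b)), s(m(s(m(s(b), s(b), s(b))), s(b), a)), m(b, a, s(b))))   [R3 at 1.1.1.1]
2. s(m(s(s(b)), s(m(s(m(s(b), s(b), s(b))), s(b), a)), m(b, a, s(b))))  →  s(m(s(s(b)), s(m(s(b), s(b), s(b))), m(b, a, s(b))))   [R3 at 1.2.1]
3. s(m(s(s(b)), s(m(s(b), s(b), s(b))), m(b, a, s(b))))  →  s(m(s(s(b)), s(b), m(b, a, s(b))))   [R3 at 1.2.1]
4. s(m(s(s(b)), s(b), m(b, a, s(b))))  →  s(s(b))   [R3 at 1]

s(s(b))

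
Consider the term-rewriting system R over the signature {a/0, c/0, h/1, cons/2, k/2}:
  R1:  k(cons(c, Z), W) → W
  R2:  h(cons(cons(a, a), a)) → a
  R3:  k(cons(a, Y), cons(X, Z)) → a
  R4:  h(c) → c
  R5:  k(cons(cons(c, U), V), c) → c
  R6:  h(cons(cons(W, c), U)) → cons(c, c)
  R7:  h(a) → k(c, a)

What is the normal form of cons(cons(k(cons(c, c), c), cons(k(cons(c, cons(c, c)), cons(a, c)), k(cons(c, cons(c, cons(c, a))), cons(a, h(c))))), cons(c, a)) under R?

cons(cons(c, cons(cons(a, c), cons(a, c))), cons(c, a))

1. cons(cons(k(cons(c, c), c), cons(k(cons(c, cons(c, c)), cons(a, c)), k(cons(c, cons(c, cons(c, a))), cons(a, h(c))))), cons(c, a))  →  cons(cons(c, cons(k(cons(c, cons(c, c)), cons(a, c)), k(cons(c, cons(c, cons(c, a))), cons(a, h(c))))), cons(c, a))   [R1 at 1.1]
2. cons(cons(c, cons(k(cons(c, cons(c, c)), cons(a, c)), k(cons(c, cons(c, cons(c, a))), cons(a, h(c))))), cons(c, a))  →  cons(cons(c, cons(cons(a, c), k(cons(c, cons(c, cons(c, a))), cons(a, h(c))))), cons(c, a))   [R1 at 1.2.1]
3. cons(cons(c, cons(cons(a, c), k(cons(c, cons(c, cons(c, a))), cons(a, h(c))))), cons(c, a))  →  cons(cons(c, cons(cons(a, c), cons(a, h(c)))), cons(c, a))   [R1 at 1.2.2]
4. cons(cons(c, cons(cons(a, c), cons(a, h(c)))), cons(c, a))  →  cons(cons(c, cons(cons(a, c), cons(a, c))), cons(c, a))   [R4 at 1.2.2.2]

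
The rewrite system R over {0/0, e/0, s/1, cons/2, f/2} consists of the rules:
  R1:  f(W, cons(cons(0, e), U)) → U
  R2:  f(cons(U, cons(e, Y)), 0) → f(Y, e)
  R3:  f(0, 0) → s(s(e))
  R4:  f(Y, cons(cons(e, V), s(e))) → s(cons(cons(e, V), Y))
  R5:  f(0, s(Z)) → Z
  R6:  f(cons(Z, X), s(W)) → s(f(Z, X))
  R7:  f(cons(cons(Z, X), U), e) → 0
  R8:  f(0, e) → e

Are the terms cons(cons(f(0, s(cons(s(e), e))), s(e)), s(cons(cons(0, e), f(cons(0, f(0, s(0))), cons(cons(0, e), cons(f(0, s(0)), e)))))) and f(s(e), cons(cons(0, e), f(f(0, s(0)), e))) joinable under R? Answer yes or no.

no — NF(t₁) = cons(cons(cons(s(e), e), s(e)), s(cons(cons(0, e), cons(0, e)))), NF(t₂) = e

Reduce t₁ = cons(cons(f(0, s(cons(s(e), e))), s(e)), s(cons(cons(0, e), f(cons(0, f(0, s(0))), cons(cons(0, e), cons(f(0, s(0)), e)))))):
1. cons(cons(f(0, s(cons(s(e), e))), s(e)), s(cons(cons(0, e), f(cons(0, f(0, s(0))), cons(cons(0, e), cons(f(0, s(0)), e))))))  →  cons(cons(cons(s(e), e), s(e)), s(cons(cons(0, e), f(cons(0, f(0, s(0))), cons(cons(0, e), cons(f(0, s(0)), e))))))   [R5 at 1.1]
2. cons(cons(cons(s(e), e), s(e)), s(cons(cons(0, e), f(cons(0, f(0, s(0))), cons(cons(0, e), cons(f(0, s(0)), e))))))  →  cons(cons(cons(s(e), e), s(e)), s(cons(cons(0, e), cons(f(0, s(0)), e))))   [R1 at 2.1.2]
3. cons(cons(cons(s(e), e), s(e)), s(cons(cons(0, e), cons(f(0, s(0)), e))))  →  cons(cons(cons(s(e), e), s(e)), s(cons(cons(0, e), cons(0, e))))   [R5 at 2.1.2.1]

Reduce t₂ = f(s(e), cons(cons(0, e), f(f(0, s(0)), e))):
1. f(s(e), cons(cons(0, e), f(f(0, s(0)), e)))  →  f(f(0, s(0)), e)   [R1 at ε]
2. f(f(0, s(0)), e)  →  f(0, e)   [R5 at 1]
3. f(0, e)  →  e   [R8 at ε]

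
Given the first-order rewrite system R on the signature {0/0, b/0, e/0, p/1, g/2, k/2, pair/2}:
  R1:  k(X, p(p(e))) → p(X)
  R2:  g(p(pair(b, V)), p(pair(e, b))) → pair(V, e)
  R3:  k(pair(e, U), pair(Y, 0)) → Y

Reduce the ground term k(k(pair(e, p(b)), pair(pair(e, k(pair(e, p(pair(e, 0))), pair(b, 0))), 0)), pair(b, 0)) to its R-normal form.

b

1. k(k(pair(e, p(b)), pair(pair(e, k(pair(e, p(pair(e, 0))), pair(b, 0))), 0)), pair(b, 0))  →  k(pair(e, k(pair(e, p(pair(e, 0))), pair(b, 0))), pair(b, 0))   [R3 at 1]
2. k(pair(e, k(pair(e, p(pair(e, 0))), pair(b, 0))), pair(b, 0))  →  b   [R3 at ε]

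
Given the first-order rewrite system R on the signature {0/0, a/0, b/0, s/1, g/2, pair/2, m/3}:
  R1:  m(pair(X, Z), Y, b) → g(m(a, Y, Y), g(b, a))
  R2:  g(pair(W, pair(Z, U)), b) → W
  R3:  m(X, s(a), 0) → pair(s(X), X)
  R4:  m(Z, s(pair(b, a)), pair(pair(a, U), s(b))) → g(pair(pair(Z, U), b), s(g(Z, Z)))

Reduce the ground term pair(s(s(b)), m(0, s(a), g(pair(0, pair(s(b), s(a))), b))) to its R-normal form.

1. pair(s(s(b)), m(0, s(a), g(pair(0, pair(s(b), s(a))), b)))  →  pair(s(s(b)), m(0, s(a), 0))   [R2 at 2.3]
2. pair(s(s(b)), m(0, s(a), 0))  →  pair(s(s(b)), pair(s(0), 0))   [R3 at 2]

pair(s(s(b)), pair(s(0), 0))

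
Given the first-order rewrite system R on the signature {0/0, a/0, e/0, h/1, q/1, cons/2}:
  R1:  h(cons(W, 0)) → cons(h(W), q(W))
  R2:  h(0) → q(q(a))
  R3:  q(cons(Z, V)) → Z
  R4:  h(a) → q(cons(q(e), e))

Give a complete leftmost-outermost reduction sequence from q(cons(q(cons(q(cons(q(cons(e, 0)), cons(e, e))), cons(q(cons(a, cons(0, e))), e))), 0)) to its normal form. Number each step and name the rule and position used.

e

1. q(cons(q(cons(q(cons(q(cons(e, 0)), cons(e, e))), cons(q(cons(a, cons(0, e))), e))), 0))  →  q(cons(q(cons(q(cons(e, 0)), cons(e, e))), cons(q(cons(a, cons(0, e))), e)))   [R3 at ε]
2. q(cons(q(cons(q(cons(e, 0)), cons(e, e))), cons(q(cons(a, cons(0, e))), e)))  →  q(cons(q(cons(e, 0)), cons(e, e)))   [R3 at ε]
3. q(cons(q(cons(e, 0)), cons(e, e)))  →  q(cons(e, 0))   [R3 at ε]
4. q(cons(e, 0))  →  e   [R3 at ε]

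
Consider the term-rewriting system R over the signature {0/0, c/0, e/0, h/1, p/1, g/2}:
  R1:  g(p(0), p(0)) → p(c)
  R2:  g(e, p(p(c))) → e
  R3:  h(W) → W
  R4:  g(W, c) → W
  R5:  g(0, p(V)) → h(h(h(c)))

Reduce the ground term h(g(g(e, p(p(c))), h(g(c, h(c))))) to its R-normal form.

1. h(g(g(e, p(p(c))), h(g(c, h(c)))))  →  g(g(e, p(p(c))), h(g(c, h(c))))   [R3 at ε]
2. g(g(e, p(p(c))), h(g(c, h(c))))  →  g(e, h(g(c, h(c))))   [R2 at 1]
3. g(e, h(g(c, h(c))))  →  g(e, g(c, h(c)))   [R3 at 2]
4. g(e, g(c, h(c)))  →  g(e, g(c, c))   [R3 at 2.2]
5. g(e, g(c, c))  →  g(e, c)   [R4 at 2]
6. g(e, c)  →  e   [R4 at ε]

e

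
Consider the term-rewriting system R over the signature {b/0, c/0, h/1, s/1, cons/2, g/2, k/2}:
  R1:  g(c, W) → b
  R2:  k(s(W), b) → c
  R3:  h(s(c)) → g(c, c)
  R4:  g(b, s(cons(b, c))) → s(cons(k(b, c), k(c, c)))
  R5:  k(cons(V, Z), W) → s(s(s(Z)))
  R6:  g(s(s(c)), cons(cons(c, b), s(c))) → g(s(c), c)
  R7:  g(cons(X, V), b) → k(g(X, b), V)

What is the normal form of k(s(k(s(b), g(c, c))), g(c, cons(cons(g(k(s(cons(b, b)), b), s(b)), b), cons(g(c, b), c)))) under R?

1. k(s(k(s(b), g(c, c))), g(c, cons(cons(g(k(s(cons(b, b)), b), s(b)), b), cons(g(c, b), c))))  →  k(s(k(s(b), b)), g(c, cons(cons(g(k(s(cons(b, b)), b), s(b)), b), cons(g(c, b), c))))   [R1 at 1.1.2]
2. k(s(k(s(b), b)), g(c, cons(cons(g(k(s(cons(b, b)), b), s(b)), b), cons(g(c, b), c))))  →  k(s(c), g(c, cons(cons(g(k(s(cons(b, b)), b), s(b)), b), cons(g(c, b), c))))   [R2 at 1.1]
3. k(s(c), g(c, cons(cons(g(k(s(cons(b, b)), b), s(b)), b), cons(g(c, b), c))))  →  k(s(c), b)   [R1 at 2]
4. k(s(c), b)  →  c   [R2 at ε]

c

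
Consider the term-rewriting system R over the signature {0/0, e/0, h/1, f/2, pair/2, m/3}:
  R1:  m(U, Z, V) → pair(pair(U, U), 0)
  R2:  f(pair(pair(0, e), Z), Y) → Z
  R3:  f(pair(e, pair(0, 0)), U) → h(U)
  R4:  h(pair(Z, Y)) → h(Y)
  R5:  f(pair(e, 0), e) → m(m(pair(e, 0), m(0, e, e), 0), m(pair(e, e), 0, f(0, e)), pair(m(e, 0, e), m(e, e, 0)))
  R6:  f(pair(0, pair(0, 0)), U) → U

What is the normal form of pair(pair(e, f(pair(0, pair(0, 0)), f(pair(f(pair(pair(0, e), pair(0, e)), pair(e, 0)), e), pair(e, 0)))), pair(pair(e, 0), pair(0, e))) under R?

pair(pair(e, e), pair(pair(e, 0), pair(0, e)))

1. pair(pair(e, f(pair(0, pair(0, 0)), f(pair(f(pair(pair(0, e), pair(0, e)), pair(e, 0)), e), pair(e, 0)))), pair(pair(e, 0), pair(0, e)))  →  pair(pair(e, f(pair(f(pair(pair(0, e), pair(0, e)), pair(e, 0)), e), pair(e, 0))), pair(pair(e, 0), pair(0, e)))   [R6 at 1.2]
2. pair(pair(e, f(pair(f(pair(pair(0, e), pair(0, e)), pair(e, 0)), e), pair(e, 0))), pair(pair(e, 0), pair(0, e)))  →  pair(pair(e, f(pair(pair(0, e), e), pair(e, 0))), pair(pair(e, 0), pair(0, e)))   [R2 at 1.2.1.1]
3. pair(pair(e, f(pair(pair(0, e), e), pair(e, 0))), pair(pair(e, 0), pair(0, e)))  →  pair(pair(e, e), pair(pair(e, 0), pair(0, e)))   [R2 at 1.2]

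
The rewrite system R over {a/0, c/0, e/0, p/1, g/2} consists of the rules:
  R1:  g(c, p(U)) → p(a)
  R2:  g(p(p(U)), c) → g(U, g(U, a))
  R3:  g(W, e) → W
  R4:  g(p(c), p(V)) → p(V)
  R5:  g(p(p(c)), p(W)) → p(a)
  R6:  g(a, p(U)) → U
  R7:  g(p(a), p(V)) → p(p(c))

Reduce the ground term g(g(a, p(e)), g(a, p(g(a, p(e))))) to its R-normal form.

1. g(g(a, p(e)), g(a, p(g(a, p(e)))))  →  g(e, g(a, p(g(a, p(e)))))   [R6 at 1]
2. g(e, g(a, p(g(a, p(e)))))  →  g(e, g(a, p(e)))   [R6 at 2]
3. g(e, g(a, p(e)))  →  g(e, e)   [R6 at 2]
4. g(e, e)  →  e   [R3 at ε]

e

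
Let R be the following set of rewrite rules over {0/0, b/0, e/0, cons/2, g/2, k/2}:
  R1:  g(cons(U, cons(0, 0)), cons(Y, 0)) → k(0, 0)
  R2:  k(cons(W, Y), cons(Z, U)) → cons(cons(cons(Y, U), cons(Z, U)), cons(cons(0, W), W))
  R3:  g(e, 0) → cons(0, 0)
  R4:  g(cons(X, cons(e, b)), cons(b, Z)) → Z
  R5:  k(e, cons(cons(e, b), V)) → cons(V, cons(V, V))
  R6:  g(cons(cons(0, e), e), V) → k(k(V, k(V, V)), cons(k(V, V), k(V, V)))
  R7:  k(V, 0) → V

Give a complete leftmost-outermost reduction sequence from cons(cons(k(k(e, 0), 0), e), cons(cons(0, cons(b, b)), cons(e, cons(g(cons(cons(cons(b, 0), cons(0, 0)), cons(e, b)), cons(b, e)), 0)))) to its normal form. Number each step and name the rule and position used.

1. cons(cons(k(k(e, 0), 0), e), cons(cons(0, cons(b, b)), cons(e, cons(g(cons(cons(cons(b, 0), cons(0, 0)), cons(e, b)), cons(b, e)), 0))))  →  cons(cons(k(e, 0), e), cons(cons(0, cons(b, b)), cons(e, cons(g(cons(cons(cons(b, 0), cons(0, 0)), cons(e, b)), cons(b, e)), 0))))   [R7 at 1.1]
2. cons(cons(k(e, 0), e), cons(cons(0, cons(b, b)), cons(e, cons(g(cons(cons(cons(b, 0), cons(0, 0)), cons(e, b)), cons(b, e)), 0))))  →  cons(cons(e, e), cons(cons(0, cons(b, b)), cons(e, cons(g(cons(cons(cons(b, 0), cons(0, 0)), cons(e, b)), cons(b, e)), 0))))   [R7 at 1.1]
3. cons(cons(e, e), cons(cons(0, cons(b, b)), cons(e, cons(g(cons(cons(cons(b, 0), cons(0, 0)), cons(e, b)), cons(b, e)), 0))))  →  cons(cons(e, e), cons(cons(0, cons(b, b)), cons(e, cons(e, 0))))   [R4 at 2.2.2.1]

cons(cons(e, e), cons(cons(0, cons(b, b)), cons(e, cons(e, 0))))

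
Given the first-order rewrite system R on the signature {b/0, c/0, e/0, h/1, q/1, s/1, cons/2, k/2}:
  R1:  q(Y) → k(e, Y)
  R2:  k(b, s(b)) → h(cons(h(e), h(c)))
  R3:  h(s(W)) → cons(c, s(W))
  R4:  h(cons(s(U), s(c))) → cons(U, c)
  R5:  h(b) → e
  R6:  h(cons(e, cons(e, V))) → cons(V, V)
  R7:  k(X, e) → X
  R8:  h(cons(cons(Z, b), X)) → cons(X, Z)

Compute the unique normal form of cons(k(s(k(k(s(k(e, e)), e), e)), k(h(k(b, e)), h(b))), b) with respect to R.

cons(s(s(e)), b)

1. cons(k(s(k(k(s(k(e, e)), e), e)), k(h(k(b, e)), h(b))), b)  →  cons(k(s(k(s(k(e, e)), e)), k(h(k(b, e)), h(b))), b)   [R7 at 1.1.1]
2. cons(k(s(k(s(k(e, e)), e)), k(h(k(b, e)), h(b))), b)  →  cons(k(s(s(k(e, e))), k(h(k(b, e)), h(b))), b)   [R7 at 1.1.1]
3. cons(k(s(s(k(e, e))), k(h(k(b, e)), h(b))), b)  →  cons(k(s(s(e)), k(h(k(b, e)), h(b))), b)   [R7 at 1.1.1.1]
4. cons(k(s(s(e)), k(h(k(b, e)), h(b))), b)  →  cons(k(s(s(e)), k(h(b), h(b))), b)   [R7 at 1.2.1.1]
5. cons(k(s(s(e)), k(h(b), h(b))), b)  →  cons(k(s(s(e)), k(e, h(b))), b)   [R5 at 1.2.1]
6. cons(k(s(s(e)), k(e, h(b))), b)  →  cons(k(s(s(e)), k(e, e)), b)   [R5 at 1.2.2]
7. cons(k(s(s(e)), k(e, e)), b)  →  cons(k(s(s(e)), e), b)   [R7 at 1.2]
8. cons(k(s(s(e)), e), b)  →  cons(s(s(e)), b)   [R7 at 1]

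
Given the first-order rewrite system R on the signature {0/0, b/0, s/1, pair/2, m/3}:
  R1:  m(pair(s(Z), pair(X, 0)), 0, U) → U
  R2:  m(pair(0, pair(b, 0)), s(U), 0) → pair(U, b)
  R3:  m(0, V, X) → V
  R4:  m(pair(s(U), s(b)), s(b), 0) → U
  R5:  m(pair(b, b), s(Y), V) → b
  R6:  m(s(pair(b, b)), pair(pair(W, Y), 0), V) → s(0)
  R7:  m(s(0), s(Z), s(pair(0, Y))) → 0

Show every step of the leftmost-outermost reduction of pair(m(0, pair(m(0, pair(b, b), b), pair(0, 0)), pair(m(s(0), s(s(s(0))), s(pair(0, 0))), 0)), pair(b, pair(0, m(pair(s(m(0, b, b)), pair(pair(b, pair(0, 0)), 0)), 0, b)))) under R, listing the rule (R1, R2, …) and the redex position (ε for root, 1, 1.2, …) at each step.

pair(pair(pair(b, b), pair(0, 0)), pair(b, pair(0, b)))

1. pair(m(0, pair(m(0, pair(b, b), b), pair(0, 0)), pair(m(s(0), s(s(s(0))), s(pair(0, 0))), 0)), pair(b, pair(0, m(pair(s(m(0, b, b)), pair(pair(b, pair(0, 0)), 0)), 0, b))))  →  pair(pair(m(0, pair(b, b), b), pair(0, 0)), pair(b, pair(0, m(pair(s(m(0, b, b)), pair(pair(b, pair(0, 0)), 0)), 0, b))))   [R3 at 1]
2. pair(pair(m(0, pair(b, b), b), pair(0, 0)), pair(b, pair(0, m(pair(s(m(0, b, b)), pair(pair(b, pair(0, 0)), 0)), 0, b))))  →  pair(pair(pair(b, b), pair(0, 0)), pair(b, pair(0, m(pair(s(m(0, b, b)), pair(pair(b, pair(0, 0)), 0)), 0, b))))   [R3 at 1.1]
3. pair(pair(pair(b, b), pair(0, 0)), pair(b, pair(0, m(pair(s(m(0, b, b)), pair(pair(b, pair(0, 0)), 0)), 0, b))))  →  pair(pair(pair(b, b), pair(0, 0)), pair(b, pair(0, b)))   [R1 at 2.2.2]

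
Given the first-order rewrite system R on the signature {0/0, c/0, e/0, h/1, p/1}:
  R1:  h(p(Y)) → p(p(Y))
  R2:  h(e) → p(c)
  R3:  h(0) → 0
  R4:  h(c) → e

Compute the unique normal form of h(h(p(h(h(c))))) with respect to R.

p(p(p(p(c))))

1. h(h(p(h(h(c)))))  →  h(p(p(h(h(c)))))   [R1 at 1]
2. h(p(p(h(h(c)))))  →  p(p(p(h(h(c)))))   [R1 at ε]
3. p(p(p(h(h(c)))))  →  p(p(p(h(e))))   [R4 at 1.1.1.1]
4. p(p(p(h(e))))  →  p(p(p(p(c))))   [R2 at 1.1.1]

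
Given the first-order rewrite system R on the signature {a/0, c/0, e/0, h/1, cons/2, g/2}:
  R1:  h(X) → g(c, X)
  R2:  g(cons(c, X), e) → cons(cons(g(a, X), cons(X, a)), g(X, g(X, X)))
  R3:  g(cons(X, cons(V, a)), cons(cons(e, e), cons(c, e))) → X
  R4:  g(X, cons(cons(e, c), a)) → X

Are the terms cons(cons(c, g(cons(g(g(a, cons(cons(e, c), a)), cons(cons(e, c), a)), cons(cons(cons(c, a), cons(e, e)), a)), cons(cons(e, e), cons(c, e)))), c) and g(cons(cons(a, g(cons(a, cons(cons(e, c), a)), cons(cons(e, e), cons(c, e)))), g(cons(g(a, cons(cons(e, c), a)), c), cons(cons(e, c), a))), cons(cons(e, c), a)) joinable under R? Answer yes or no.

no — NF(t₁) = cons(cons(c, a), c), NF(t₂) = cons(cons(a, a), cons(a, c))

Reduce t₁ = cons(cons(c, g(cons(g(g(a, cons(cons(e, c), a)), cons(cons(e, c), a)), cons(cons(cons(c, a), cons(e, e)), a)), cons(cons(e, e), cons(c, e)))), c):
1. cons(cons(c, g(cons(g(g(a, cons(cons(e, c), a)), cons(cons(e, c), a)), cons(cons(cons(c, a), cons(e, e)), a)), cons(cons(e, e), cons(c, e)))), c)  →  cons(cons(c, g(g(a, cons(cons(e, c), a)), cons(cons(e, c), a))), c)   [R3 at 1.2]
2. cons(cons(c, g(g(a, cons(cons(e, c), a)), cons(cons(e, c), a))), c)  →  cons(cons(c, g(a, cons(cons(e, c), a))), c)   [R4 at 1.2]
3. cons(cons(c, g(a, cons(cons(e, c), a))), c)  →  cons(cons(c, a), c)   [R4 at 1.2]

Reduce t₂ = g(cons(cons(a, g(cons(a, cons(cons(e, c), a)), cons(cons(e, e), cons(c, e)))), g(cons(g(a, cons(cons(e, c), a)), c), cons(cons(e, c), a))), cons(cons(e, c), a)):
1. g(cons(cons(a, g(cons(a, cons(cons(e, c), a)), cons(cons(e, e), cons(c, e)))), g(cons(g(a, cons(cons(e, c), a)), c), cons(cons(e, c), a))), cons(cons(e, c), a))  →  cons(cons(a, g(cons(a, cons(cons(e, c), a)), cons(cons(e, e), cons(c, e)))), g(cons(g(a, cons(cons(e, c), a)), c), cons(cons(e, c), a)))   [R4 at ε]
2. cons(cons(a, g(cons(a, cons(cons(e, c), a)), cons(cons(e, e), cons(c, e)))), g(cons(g(a, cons(cons(e, c), a)), c), cons(cons(e, c), a)))  →  cons(cons(a, a), g(cons(g(a, cons(cons(e, c), a)), c), cons(cons(e, c), a)))   [R3 at 1.2]
3. cons(cons(a, a), g(cons(g(a, cons(cons(e, c), a)), c), cons(cons(e, c), a)))  →  cons(cons(a, a), cons(g(a, cons(cons(e, c), a)), c))   [R4 at 2]
4. cons(cons(a, a), cons(g(a, cons(cons(e, c), a)), c))  →  cons(cons(a, a), cons(a, c))   [R4 at 2.1]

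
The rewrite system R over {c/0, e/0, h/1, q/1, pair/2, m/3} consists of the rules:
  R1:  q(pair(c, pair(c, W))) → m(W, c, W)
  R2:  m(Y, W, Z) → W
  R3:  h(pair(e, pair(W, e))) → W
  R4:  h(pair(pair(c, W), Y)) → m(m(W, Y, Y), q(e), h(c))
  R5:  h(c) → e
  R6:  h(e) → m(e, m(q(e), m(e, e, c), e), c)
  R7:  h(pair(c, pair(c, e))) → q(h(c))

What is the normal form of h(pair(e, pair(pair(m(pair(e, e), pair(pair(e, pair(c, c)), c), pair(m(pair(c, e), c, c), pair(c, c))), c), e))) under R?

1. h(pair(e, pair(pair(m(pair(e, e), pair(pair(e, pair(c, c)), c), pair(m(pair(c, e), c, c), pair(c, c))), c), e)))  →  pair(m(pair(e, e), pair(pair(e, pair(c, c)), c), pair(m(pair(c, e), c, c), pair(c, c))), c)   [R3 at ε]
2. pair(m(pair(e, e), pair(pair(e, pair(c, c)), c), pair(m(pair(c, e), c, c), pair(c, c))), c)  →  pair(pair(pair(e, pair(c, c)), c), c)   [R2 at 1]

pair(pair(pair(e, pair(c, c)), c), c)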